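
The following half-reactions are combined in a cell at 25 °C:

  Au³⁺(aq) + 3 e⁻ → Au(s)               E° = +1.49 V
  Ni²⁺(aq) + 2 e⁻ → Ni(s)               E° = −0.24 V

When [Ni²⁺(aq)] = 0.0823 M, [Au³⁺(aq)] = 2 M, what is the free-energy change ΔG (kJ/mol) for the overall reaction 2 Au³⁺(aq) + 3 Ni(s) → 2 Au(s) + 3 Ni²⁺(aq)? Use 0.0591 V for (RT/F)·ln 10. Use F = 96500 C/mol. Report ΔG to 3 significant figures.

E°cell = +1.49 − (−0.24) = +1.73 V; the balanced reaction transfers n = 6 electrons.
The reaction quotient is [Ni²⁺(aq)]^3 / [Au³⁺(aq)]^2 = 0.000139; by Nernst, E = +1.73 − (0.0591/6)(−3.856) = +1.7680 V.
Then ΔG = −nFE = −6 × 96500 × +1.7680 J/mol = −1020 kJ/mol.

−1020 kJ/mol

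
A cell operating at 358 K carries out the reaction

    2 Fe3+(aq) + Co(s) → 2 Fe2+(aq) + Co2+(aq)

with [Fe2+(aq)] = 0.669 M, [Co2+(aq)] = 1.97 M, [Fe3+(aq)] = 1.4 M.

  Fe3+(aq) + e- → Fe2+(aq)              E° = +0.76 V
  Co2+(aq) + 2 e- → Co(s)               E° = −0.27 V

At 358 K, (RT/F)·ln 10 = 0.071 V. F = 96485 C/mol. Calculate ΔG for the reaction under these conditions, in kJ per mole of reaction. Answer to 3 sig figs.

E°cell = +0.76 − (−0.27) = +1.03 V; the balanced reaction transfers n = 2 electrons.
The reaction quotient is ([Fe2+(aq)]^2·[Co2+(aq)]) / [Fe3+(aq)]^2 = 0.45; by Nernst, E = +1.03 − (0.071/2)(−0.347) = +1.0423 V.
Finally ΔG = −nFE = −(2)(96485 C/mol)(+1.0423 V) = −201 kJ/mol.

−201 kJ/mol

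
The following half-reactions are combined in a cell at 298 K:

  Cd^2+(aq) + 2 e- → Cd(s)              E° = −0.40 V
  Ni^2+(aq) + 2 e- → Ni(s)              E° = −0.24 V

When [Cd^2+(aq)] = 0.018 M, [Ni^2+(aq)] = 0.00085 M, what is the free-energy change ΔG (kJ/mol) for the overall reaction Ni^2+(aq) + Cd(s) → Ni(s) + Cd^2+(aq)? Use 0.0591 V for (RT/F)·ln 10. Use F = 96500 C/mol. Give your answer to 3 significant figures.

−23.3 kJ/mol

E°cell = −0.24 − (−0.40) = +0.16 V; the balanced reaction transfers n = 2 electrons.
Here Q = [Cd^2+(aq)] / [Ni^2+(aq)] = 21.2 (log Q = 1.326), giving E = +0.16 − (0.0591/2)·(1.326) = +0.1208 V.
ΔG = −nFE = −(2)(96500)(+0.1208) J/mol = −23.3 kJ/mol.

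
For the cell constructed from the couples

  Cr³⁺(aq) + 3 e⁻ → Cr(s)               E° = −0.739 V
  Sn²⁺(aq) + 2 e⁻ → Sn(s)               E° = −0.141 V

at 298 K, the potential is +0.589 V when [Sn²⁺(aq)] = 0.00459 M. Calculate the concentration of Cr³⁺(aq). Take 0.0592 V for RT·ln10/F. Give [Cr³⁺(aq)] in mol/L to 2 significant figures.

The Sn²⁺/Sn couple has the larger reduction potential, so it is the cathode: E°cell = −0.141 − (−0.739) = +0.598 V and n = 6.
Rearranging E = E° − (0.0592/n)·log Q gives log Q = 6(+0.598 − (+0.589))/0.0592 = 0.912.
For 3 Sn²⁺(aq) + 2 Cr(s) → 3 Sn(s) + 2 Cr³⁺(aq), the reaction quotient is Q = [Cr³⁺(aq)]^2 / [Sn²⁺(aq)]^3.
Substituting the known concentrations and solving, log [Cr³⁺(aq)] = −3.051 and [Cr³⁺(aq)] = 0.00089 M.

0.00089 M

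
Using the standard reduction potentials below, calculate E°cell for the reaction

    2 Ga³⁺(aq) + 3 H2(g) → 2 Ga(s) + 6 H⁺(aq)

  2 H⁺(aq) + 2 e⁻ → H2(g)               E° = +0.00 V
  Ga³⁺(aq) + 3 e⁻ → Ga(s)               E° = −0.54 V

−0.54 V

In the reaction as written, Ga³⁺(aq) is reduced (cathode) and H⁺(aq) is produced by oxidation at the anode.
E°cell = E°(cathode) − E°(anode) = −0.54 − (+0.00) = −0.54 V.
The negative E°cell means the reaction is non-spontaneous in the direction written.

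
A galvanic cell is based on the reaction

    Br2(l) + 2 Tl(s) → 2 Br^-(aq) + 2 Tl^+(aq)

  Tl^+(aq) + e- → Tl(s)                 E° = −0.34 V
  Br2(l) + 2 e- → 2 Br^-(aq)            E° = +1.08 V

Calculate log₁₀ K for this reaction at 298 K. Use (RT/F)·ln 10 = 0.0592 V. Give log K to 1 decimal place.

log K = 48.0

The Br₂/Br⁻ couple is reduced (cathode); E°cell = +1.08 − (−0.34) = +1.42 V with n = 2.
At equilibrium E = 0, so log K = nE°cell / 0.0592 = (2)(+1.42) / 0.0592 = 48.0.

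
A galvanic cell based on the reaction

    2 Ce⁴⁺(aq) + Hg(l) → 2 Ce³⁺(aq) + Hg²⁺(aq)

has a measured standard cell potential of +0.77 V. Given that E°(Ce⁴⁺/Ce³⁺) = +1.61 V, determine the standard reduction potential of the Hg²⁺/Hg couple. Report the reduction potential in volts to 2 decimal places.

In the reaction as written the Ce⁴⁺/Ce³⁺ couple is reduced (cathode) and Hg²⁺/Hg is oxidized (anode), so E°cell = E°(Ce⁴⁺/Ce³⁺) − E°(Hg²⁺/Hg).
E°(Hg²⁺/Hg) = E°(cathode) − E°cell = +1.61 − (+0.77) = +0.84 V.

+0.84 V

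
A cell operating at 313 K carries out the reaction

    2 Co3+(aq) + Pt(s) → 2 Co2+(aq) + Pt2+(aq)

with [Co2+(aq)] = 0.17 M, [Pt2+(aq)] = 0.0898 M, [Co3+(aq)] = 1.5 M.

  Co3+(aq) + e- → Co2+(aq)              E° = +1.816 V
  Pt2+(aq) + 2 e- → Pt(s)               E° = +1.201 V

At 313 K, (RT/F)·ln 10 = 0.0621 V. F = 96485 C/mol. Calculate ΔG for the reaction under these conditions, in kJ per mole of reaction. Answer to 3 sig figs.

−136 kJ/mol

E°cell = +1.816 − (+1.201) = +0.615 V; the balanced reaction transfers n = 2 electrons.
Here Q = ([Co2+(aq)]^2·[Pt2+(aq)]) / [Co3+(aq)]^2 = 0.00115 (log Q = −2.938), giving E = +0.615 − (0.0621/2)·(−2.938) = +0.7062 V.
Finally ΔG = −nFE = −(2)(96485 C/mol)(+0.7062 V) = −136 kJ/mol.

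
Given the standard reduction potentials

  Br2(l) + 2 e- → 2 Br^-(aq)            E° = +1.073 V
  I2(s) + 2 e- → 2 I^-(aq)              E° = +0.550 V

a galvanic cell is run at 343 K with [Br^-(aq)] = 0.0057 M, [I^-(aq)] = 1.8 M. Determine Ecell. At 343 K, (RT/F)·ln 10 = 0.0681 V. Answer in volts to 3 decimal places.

+0.693 V

The Br₂/Br⁻ couple has the more positive E°, so it is the cathode; I₂/I⁻ is the anode.
The standard potential is +1.073 − (+0.550) = +0.523 V and the balanced reaction transfers n = 2 electrons.
Balancing gives Br2(l) + 2 I^-(aq) → 2 Br^-(aq) + I2(s); hence Q = [Br^-(aq)]^2 / [I^-(aq)]^2 = 1×10^−5 (log Q = −4.999).
By the Nernst equation, E = +0.523 − (0.0681/2)·(−4.999) = +0.693 V.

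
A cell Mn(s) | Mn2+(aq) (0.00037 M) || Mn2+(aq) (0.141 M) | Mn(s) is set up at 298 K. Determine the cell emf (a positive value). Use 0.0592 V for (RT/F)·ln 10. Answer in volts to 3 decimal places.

For a concentration cell E°cell = 0, since both electrodes use the same couple.
The compartment with the higher Mn2+(aq) concentration (0.141 M) acts as the cathode; ions are reduced there and produced at the dilute (0.00037 M) anode.
With n = 2, Ecell = −(0.0592/2)·log([dilute]/[conc]) = −(0.0592/2)·log(0.00037/0.141) = +0.076 V.

0.076 V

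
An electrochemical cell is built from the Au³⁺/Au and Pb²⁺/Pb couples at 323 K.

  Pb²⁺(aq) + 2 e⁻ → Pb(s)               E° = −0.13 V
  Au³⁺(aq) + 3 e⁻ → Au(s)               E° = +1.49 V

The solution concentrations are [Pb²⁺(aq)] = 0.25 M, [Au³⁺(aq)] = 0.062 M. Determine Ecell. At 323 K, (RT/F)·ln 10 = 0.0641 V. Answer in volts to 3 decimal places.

Au³⁺/Au is reduced (cathode, E° = +1.49 V) and Pb²⁺/Pb is oxidized (anode).
E°cell = E°cat − E°an = +1.49 − (−0.13) = +1.62 V; n = 6.
For the overall reaction 2 Au³⁺(aq) + 3 Pb(s) → 2 Au(s) + 3 Pb²⁺(aq), Q = [Pb²⁺(aq)]^3 / [Au³⁺(aq)]^2 = 4.06, giving log Q = 0.609.
E = E° − (0.0641/n)·log Q = +1.62 − (0.0641/6)(0.609) = +1.613 V.

+1.613 V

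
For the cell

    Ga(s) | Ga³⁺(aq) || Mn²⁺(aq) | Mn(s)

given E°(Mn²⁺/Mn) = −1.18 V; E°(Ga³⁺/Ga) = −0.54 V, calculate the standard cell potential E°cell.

By convention the left-hand electrode in cell notation is the anode (oxidation) and the right-hand electrode is the cathode (reduction).
E°cell = E°(right) − E°(left) = −1.18 − (−0.54) = −0.64 V.
The negative sign shows that, as written, the cell would require an external voltage to drive the reaction.

−0.64 V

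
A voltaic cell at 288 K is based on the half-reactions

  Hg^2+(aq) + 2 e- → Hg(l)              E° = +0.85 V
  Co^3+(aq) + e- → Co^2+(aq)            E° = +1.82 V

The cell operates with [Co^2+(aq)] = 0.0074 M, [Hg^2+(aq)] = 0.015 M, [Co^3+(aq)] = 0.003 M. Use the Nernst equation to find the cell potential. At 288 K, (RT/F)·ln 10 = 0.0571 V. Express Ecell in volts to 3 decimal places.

Co³⁺/Co²⁺ is reduced (cathode, E° = +1.82 V) and Hg²⁺/Hg is oxidized (anode).
E°cell = +1.82 − (+0.85) = +0.97 V, with n = 2 electrons transferred.
The balanced reaction is 2 Co^3+(aq) + Hg(l) → 2 Co^2+(aq) + Hg^2+(aq), so Q = ([Co^2+(aq)]^2·[Hg^2+(aq)]) / [Co^3+(aq)]^2 = 0.0913 and log Q = −1.040.
By the Nernst equation, E = +0.97 − (0.0571/2)·(−1.040) = +1.000 V.

+1.000 V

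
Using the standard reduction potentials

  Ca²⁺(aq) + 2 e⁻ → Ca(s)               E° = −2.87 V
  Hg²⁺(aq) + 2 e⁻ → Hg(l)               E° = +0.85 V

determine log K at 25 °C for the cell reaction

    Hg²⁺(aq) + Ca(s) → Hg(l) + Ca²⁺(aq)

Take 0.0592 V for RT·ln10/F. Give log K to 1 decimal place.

log K = 125.7

The Hg²⁺/Hg couple is reduced (cathode); E°cell = +0.85 − (−2.87) = +3.72 V with n = 2.
At equilibrium E = 0, so log K = nE°cell / 0.0592 = (2)(+3.72) / 0.0592 = 125.7.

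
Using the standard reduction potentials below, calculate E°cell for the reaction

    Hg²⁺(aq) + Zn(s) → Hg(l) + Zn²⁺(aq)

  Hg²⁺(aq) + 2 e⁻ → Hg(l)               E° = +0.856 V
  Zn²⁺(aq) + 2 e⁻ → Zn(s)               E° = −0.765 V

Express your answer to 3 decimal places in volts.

In the reaction as written, Hg²⁺(aq) is reduced (cathode) and Zn²⁺(aq) is produced by oxidation at the anode.
E°cell = E°(cathode) − E°(anode) = +0.856 − (−0.765) = +1.621 V.
The positive value indicates the reaction is spontaneous as written.

+1.621 V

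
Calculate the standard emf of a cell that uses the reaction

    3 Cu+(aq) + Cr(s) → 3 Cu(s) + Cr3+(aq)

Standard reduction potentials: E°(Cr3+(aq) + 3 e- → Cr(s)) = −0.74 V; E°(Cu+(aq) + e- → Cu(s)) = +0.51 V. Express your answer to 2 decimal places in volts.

Cu+(aq) gains electrons, so the Cu⁺/Cu couple is the cathode; the Cr³⁺/Cr couple is the anode.
E°cell = E°(cathode) − E°(anode) = +0.51 − (−0.74) = +1.25 V.

+1.25 V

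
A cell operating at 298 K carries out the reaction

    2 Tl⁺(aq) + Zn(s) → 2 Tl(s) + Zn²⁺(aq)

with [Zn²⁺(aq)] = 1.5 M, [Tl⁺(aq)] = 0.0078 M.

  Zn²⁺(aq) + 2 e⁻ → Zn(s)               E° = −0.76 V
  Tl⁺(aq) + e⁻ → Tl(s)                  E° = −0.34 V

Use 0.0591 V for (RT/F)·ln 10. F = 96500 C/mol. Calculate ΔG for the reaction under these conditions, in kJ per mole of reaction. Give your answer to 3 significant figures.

With Tl⁺/Tl reduced at the cathode, E°cell = −0.34 − (−0.76) = +0.42 V and n = 2.
Here Q = [Zn²⁺(aq)] / [Tl⁺(aq)]^2 = 2.47×10^4 (log Q = 4.392), giving E = +0.42 − (0.0591/2)·(4.392) = +0.2902 V.
Finally ΔG = −nFE = −(2)(96500 C/mol)(+0.2902 V) = −56.0 kJ/mol.

−56.0 kJ/mol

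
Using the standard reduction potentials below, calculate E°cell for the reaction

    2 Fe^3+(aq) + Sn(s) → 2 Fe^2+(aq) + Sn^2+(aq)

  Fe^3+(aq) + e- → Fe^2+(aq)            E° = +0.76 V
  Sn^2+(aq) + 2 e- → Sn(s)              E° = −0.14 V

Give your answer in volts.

Fe^3+(aq) gains electrons, so the Fe³⁺/Fe²⁺ couple is the cathode; the Sn²⁺/Sn couple is the anode.
E°cell = E°(cathode) − E°(anode) = +0.76 − (−0.14) = +0.90 V.
The positive value indicates the reaction is spontaneous as written.

+0.90 V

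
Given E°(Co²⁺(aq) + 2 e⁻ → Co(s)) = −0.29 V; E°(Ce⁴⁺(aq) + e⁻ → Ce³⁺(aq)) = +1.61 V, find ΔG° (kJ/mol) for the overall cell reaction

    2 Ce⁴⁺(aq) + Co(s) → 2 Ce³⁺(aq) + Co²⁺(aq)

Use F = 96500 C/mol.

−367 kJ/mol

In the reaction as written Ce⁴⁺(aq) is reduced, so the Ce⁴⁺/Ce³⁺ couple is the cathode and Co²⁺/Co is the anode.
E°cell = +1.61 − (−0.29) = +1.90 V; balancing electrons gives n = 2.
ΔG° = −nFE°cell = −(2)(96500)(+1.90) J/mol = −367 kJ/mol.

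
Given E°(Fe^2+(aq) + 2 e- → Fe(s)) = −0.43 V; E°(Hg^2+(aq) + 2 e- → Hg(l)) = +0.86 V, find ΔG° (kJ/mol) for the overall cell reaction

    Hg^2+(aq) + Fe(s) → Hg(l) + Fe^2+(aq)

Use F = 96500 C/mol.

−249 kJ/mol

In the reaction as written Hg^2+(aq) is reduced, so the Hg²⁺/Hg couple is the cathode and Fe²⁺/Fe is the anode.
E°cell = +0.86 − (−0.43) = +1.29 V; balancing electrons gives n = 2.
ΔG° = −nFE°cell = −(2)(96500)(+1.29) J/mol = −249 kJ/mol.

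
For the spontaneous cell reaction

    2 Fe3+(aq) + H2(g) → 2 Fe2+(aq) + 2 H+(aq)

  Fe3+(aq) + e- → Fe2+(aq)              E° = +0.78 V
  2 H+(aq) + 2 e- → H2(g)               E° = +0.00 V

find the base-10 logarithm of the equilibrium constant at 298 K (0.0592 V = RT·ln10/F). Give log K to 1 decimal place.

The Fe³⁺/Fe²⁺ couple is reduced (cathode); E°cell = +0.78 − (+0.00) = +0.78 V with n = 2.
At equilibrium E = 0, so log K = nE°cell / 0.0592 = (2)(+0.78) / 0.0592 = 26.4.

log K = 26.4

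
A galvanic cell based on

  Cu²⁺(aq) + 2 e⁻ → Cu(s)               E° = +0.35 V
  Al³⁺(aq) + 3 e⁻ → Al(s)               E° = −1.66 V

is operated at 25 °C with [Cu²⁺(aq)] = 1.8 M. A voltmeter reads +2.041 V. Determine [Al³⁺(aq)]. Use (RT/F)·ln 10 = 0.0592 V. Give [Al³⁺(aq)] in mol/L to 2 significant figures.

The Cu²⁺/Cu couple has the larger reduction potential, so it is the cathode: E°cell = +0.35 − (−1.66) = +2.01 V and n = 6.
From the Nernst equation, log Q = n(E° − E)/0.0592 = 6·(+2.01 − (+2.041))/0.0592 = −3.142.
Balancing electrons gives 3 Cu²⁺(aq) + 2 Al(s) → 3 Cu(s) + 2 Al³⁺(aq); thus Q = [Al³⁺(aq)]^2 / [Cu²⁺(aq)]^3.
Substituting the known concentrations and solving, log [Al³⁺(aq)] = −1.188 and [Al³⁺(aq)] = 0.065 M.

0.065 M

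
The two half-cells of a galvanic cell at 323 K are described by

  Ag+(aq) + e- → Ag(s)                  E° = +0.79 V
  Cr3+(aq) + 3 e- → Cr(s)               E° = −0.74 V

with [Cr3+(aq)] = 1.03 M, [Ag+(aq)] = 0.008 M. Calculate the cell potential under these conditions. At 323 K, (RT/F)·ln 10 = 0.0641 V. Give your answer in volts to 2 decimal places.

Ag⁺/Ag is reduced (cathode, E° = +0.79 V) and Cr³⁺/Cr is oxidized (anode).
E°cell = +0.79 − (−0.74) = +1.53 V, with n = 3 electrons transferred.
For the overall reaction 3 Ag+(aq) + Cr(s) → 3 Ag(s) + Cr3+(aq), Q = [Cr3+(aq)] / [Ag+(aq)]^3 = 2.01×10^6, giving log Q = 6.304.
By the Nernst equation, E = +1.53 − (0.0641/3)·(6.304) = +1.40 V.

+1.40 V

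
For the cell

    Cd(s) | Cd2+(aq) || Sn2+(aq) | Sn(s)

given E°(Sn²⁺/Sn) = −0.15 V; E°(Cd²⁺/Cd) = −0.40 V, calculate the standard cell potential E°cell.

+0.25 V

By convention the left-hand electrode in cell notation is the anode (oxidation) and the right-hand electrode is the cathode (reduction).
E°cell = E°(right) − E°(left) = −0.15 − (−0.40) = +0.25 V.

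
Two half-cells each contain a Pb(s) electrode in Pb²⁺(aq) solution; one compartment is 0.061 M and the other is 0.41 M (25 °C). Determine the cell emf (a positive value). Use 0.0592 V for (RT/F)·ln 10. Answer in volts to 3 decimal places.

0.024 V

For a concentration cell E°cell = 0, since both electrodes use the same couple.
The compartment with the higher Pb²⁺(aq) concentration (0.41 M) acts as the cathode; ions are reduced there and produced at the dilute (0.061 M) anode.
With n = 2, Ecell = −(0.0592/2)·log([dilute]/[conc]) = −(0.0592/2)·log(0.061/0.41) = +0.024 V.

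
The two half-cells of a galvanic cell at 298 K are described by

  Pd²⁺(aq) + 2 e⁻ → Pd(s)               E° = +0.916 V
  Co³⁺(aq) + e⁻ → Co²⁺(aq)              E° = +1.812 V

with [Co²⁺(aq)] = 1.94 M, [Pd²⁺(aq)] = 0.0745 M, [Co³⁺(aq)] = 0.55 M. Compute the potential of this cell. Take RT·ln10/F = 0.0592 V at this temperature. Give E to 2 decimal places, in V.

Co³⁺/Co²⁺ is reduced (cathode, E° = +1.812 V) and Pd²⁺/Pd is oxidized (anode).
E°cell = E°cat − E°an = +1.812 − (+0.916) = +0.896 V; n = 2.
For the overall reaction 2 Co³⁺(aq) + Pd(s) → 2 Co²⁺(aq) + Pd²⁺(aq), Q = ([Co²⁺(aq)]^2·[Pd²⁺(aq)]) / [Co³⁺(aq)]^2 = 0.927, giving log Q = −0.033.
Applying E = E° − (RT ln10/nF)·log Q gives +0.896 − (0.0592/2)(−0.033) = +0.90 V.

+0.90 V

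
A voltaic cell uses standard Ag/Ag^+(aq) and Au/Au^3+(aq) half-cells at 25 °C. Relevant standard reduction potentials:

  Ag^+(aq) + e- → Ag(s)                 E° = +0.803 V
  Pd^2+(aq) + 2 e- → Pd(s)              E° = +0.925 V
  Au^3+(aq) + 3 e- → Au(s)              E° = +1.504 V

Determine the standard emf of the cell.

The Au³⁺/Au couple has the higher E°, so Au ion is reduced (cathode) and Ag is oxidized (anode).
E°cell = E°(cathode) − E°(anode) = +1.504 − (+0.803) = +0.701 V.

+0.701 V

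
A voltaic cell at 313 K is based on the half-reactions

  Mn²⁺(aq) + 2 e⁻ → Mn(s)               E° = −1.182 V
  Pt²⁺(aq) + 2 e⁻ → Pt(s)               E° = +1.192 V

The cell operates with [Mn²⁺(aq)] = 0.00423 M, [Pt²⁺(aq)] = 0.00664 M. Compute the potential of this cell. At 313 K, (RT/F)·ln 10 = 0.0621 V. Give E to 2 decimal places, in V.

Pt²⁺/Pt is reduced (cathode, E° = +1.192 V) and Mn²⁺/Mn is oxidized (anode).
E°cell = +1.192 − (−1.182) = +2.374 V, with n = 2 electrons transferred.
Balancing gives Pt²⁺(aq) + Mn(s) → Pt(s) + Mn²⁺(aq); hence Q = [Mn²⁺(aq)] / [Pt²⁺(aq)] = 0.637 (log Q = −0.196).
By the Nernst equation, E = +2.374 − (0.0621/2)·(−0.196) = +2.38 V.

+2.38 V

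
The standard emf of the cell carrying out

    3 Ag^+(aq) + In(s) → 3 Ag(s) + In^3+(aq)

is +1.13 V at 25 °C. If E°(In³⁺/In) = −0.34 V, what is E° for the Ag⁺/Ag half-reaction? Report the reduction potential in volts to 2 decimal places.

+0.79 V

In the reaction as written the Ag⁺/Ag couple is reduced (cathode) and In³⁺/In is oxidized (anode), so E°cell = E°(Ag⁺/Ag) − E°(In³⁺/In).
E°(Ag⁺/Ag) = E°cell + E°(anode) = +1.13 + (−0.34) = +0.79 V.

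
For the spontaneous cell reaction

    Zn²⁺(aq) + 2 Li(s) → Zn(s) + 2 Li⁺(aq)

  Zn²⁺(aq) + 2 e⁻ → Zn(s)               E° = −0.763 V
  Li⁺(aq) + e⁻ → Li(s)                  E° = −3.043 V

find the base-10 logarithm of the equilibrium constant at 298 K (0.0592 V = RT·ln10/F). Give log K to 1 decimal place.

log K = 77.0

The Zn²⁺/Zn couple is reduced (cathode); E°cell = −0.763 − (−3.043) = +2.280 V with n = 2.
At equilibrium E = 0, so log K = nE°cell / 0.0592 = (2)(+2.280) / 0.0592 = 77.0.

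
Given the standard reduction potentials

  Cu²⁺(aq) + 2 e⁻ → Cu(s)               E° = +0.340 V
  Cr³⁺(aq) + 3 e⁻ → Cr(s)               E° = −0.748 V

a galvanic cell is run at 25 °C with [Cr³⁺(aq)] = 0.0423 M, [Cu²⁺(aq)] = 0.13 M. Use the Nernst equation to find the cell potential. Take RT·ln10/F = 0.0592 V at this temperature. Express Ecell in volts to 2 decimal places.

The Cu²⁺/Cu couple has the more positive E°, so it is the cathode; Cr³⁺/Cr is the anode.
E°cell = +0.340 − (−0.748) = +1.088 V, with n = 6 electrons transferred.
Balancing gives 3 Cu²⁺(aq) + 2 Cr(s) → 3 Cu(s) + 2 Cr³⁺(aq); hence Q = [Cr³⁺(aq)]^2 / [Cu²⁺(aq)]^3 = 0.814 (log Q = −0.089).
Applying E = E° − (RT ln10/nF)·log Q gives +1.088 − (0.0592/6)(−0.089) = +1.09 V.

+1.09 V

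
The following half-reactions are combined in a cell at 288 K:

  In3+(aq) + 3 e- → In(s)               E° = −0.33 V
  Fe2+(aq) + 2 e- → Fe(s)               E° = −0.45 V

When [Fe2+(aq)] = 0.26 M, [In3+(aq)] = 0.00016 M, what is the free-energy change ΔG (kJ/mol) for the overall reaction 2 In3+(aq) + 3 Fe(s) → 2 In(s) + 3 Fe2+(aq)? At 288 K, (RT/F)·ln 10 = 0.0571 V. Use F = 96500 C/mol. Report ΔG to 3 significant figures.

−37.3 kJ/mol

E°cell = −0.33 − (−0.45) = +0.12 V; the balanced reaction transfers n = 6 electrons.
Q = [Fe2+(aq)]^3 / [In3+(aq)]^2 = 6.87×10^5, so log Q = 5.837 and E = +0.12 − (0.0571/6)(5.837) = +0.0645 V.
Finally ΔG = −nFE = −(6)(96500 C/mol)(+0.0645 V) = −37.3 kJ/mol.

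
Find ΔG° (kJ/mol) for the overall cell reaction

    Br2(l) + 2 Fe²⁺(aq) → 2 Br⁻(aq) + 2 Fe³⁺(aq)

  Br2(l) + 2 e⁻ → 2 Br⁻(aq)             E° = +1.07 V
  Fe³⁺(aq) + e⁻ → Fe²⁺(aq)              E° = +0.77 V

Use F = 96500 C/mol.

−57.9 kJ/mol

In the reaction as written Br2(l) is reduced, so the Br₂/Br⁻ couple is the cathode and Fe³⁺/Fe²⁺ is the anode.
E°cell = +1.07 − (+0.77) = +0.30 V; balancing electrons gives n = 2.
ΔG° = −nFE°cell = −(2)(96500)(+0.30) J/mol = −57.9 kJ/mol.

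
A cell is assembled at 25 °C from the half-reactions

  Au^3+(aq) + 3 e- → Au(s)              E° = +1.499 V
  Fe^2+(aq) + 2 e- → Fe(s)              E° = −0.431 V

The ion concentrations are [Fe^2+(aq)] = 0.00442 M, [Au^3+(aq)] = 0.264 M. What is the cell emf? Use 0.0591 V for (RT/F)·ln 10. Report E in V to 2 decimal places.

+1.99 V

Au³⁺/Au is reduced (cathode, E° = +1.499 V) and Fe²⁺/Fe is oxidized (anode).
E°cell = +1.499 − (−0.431) = +1.930 V, with n = 6 electrons transferred.
Balancing gives 2 Au^3+(aq) + 3 Fe(s) → 2 Au(s) + 3 Fe^2+(aq); hence Q = [Fe^2+(aq)]^3 / [Au^3+(aq)]^2 = 1.24×10^−6 (log Q = −5.907).
E = E° − (0.0591/n)·log Q = +1.930 − (0.0591/6)(−5.907) = +1.99 V.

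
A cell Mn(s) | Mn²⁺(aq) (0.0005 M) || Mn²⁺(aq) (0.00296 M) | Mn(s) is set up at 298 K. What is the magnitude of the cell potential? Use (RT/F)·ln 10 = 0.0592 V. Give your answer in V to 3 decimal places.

0.023 V

For a concentration cell E°cell = 0, since both electrodes use the same couple.
The compartment with the higher Mn²⁺(aq) concentration (0.00296 M) acts as the cathode; ions are reduced there and produced at the dilute (0.0005 M) anode.
With n = 2, Ecell = −(0.0592/2)·log([dilute]/[conc]) = −(0.0592/2)·log(0.0005/0.00296) = +0.023 V.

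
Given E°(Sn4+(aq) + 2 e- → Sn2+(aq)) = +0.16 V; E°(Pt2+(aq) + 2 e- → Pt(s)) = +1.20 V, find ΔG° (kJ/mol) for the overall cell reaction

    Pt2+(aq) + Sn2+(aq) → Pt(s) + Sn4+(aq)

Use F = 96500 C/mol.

−201 kJ/mol

In the reaction as written Pt2+(aq) is reduced, so the Pt²⁺/Pt couple is the cathode and Sn⁴⁺/Sn²⁺ is the anode.
E°cell = +1.20 − (+0.16) = +1.04 V; balancing electrons gives n = 2.
ΔG° = −nFE°cell = −(2)(96500)(+1.04) J/mol = −201 kJ/mol.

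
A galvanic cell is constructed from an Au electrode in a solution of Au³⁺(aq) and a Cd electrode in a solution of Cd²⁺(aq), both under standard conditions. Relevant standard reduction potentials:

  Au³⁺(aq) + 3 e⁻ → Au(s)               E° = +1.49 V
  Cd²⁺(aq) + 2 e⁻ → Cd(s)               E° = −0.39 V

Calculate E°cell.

Of the two couples in this cell, the one with the more positive reduction potential is reduced at the cathode: here that is Au³⁺/Au (+1.49 V); Cd²⁺/Cd (−0.39 V) is the anode.
E°cell = E°(cathode) − E°(anode) = +1.49 − (−0.39) = +1.88 V.

+1.88 V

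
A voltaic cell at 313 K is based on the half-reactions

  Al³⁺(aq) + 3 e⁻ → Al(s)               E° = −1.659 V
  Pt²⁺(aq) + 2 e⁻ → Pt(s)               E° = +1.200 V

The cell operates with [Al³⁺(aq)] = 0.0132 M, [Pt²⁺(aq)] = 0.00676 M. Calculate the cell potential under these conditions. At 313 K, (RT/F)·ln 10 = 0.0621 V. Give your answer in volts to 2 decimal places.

Since E°(Pt²⁺/Pt) > E°(Al³⁺/Al), Pt²⁺/Pt serves as the cathode.
The standard potential is +1.200 − (−1.659) = +2.859 V and the balanced reaction transfers n = 6 electrons.
The balanced reaction is 3 Pt²⁺(aq) + 2 Al(s) → 3 Pt(s) + 2 Al³⁺(aq), so Q = [Al³⁺(aq)]^2 / [Pt²⁺(aq)]^3 = 564 and log Q = 2.751.
Applying E = E° − (RT ln10/nF)·log Q gives +2.859 − (0.0621/6)(2.751) = +2.83 V.

+2.83 V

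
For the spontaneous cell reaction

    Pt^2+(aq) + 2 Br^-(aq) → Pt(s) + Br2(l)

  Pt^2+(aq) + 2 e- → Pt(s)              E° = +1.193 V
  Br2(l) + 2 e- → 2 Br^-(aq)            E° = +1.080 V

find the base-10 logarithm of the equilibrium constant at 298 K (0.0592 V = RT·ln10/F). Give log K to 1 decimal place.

The Pt²⁺/Pt couple is reduced (cathode); E°cell = +1.193 − (+1.080) = +0.113 V with n = 2.
At equilibrium E = 0, so log K = nE°cell / 0.0592 = (2)(+0.113) / 0.0592 = 3.8.

log K = 3.8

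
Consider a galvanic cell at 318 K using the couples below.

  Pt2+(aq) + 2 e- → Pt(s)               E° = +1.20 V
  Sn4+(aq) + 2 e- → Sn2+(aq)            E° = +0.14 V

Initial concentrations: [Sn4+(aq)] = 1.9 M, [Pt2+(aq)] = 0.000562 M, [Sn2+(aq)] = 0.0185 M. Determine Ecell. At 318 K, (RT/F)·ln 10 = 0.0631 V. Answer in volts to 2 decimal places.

Pt²⁺/Pt is reduced (cathode, E° = +1.20 V) and Sn⁴⁺/Sn²⁺ is oxidized (anode).
The standard potential is +1.20 − (+0.14) = +1.06 V and the balanced reaction transfers n = 2 electrons.
Balancing gives Pt2+(aq) + Sn2+(aq) → Pt(s) + Sn4+(aq); hence Q = [Sn4+(aq)] / ([Pt2+(aq)]·[Sn2+(aq)]) = 1.83×10^5 (log Q = 5.262).
Applying E = E° − (RT ln10/nF)·log Q gives +1.06 − (0.0631/2)(5.262) = +0.89 V.

+0.89 V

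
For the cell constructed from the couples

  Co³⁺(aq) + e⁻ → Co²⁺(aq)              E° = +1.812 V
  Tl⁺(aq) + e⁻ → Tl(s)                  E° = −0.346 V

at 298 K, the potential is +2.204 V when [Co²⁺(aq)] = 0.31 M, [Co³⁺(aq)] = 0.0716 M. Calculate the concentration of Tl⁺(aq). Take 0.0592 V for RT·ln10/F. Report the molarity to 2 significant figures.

With Co³⁺/Co²⁺ at the cathode and Tl⁺/Tl at the anode, E°cell = +1.812 − (−0.346) = +2.158 V (n = 1).
Rearranging E = E° − (0.0592/n)·log Q gives log Q = 1(+2.158 − (+2.204))/0.0592 = −0.777.
The balanced reaction is Co³⁺(aq) + Tl(s) → Co²⁺(aq) + Tl⁺(aq), so Q = ([Co²⁺(aq)]·[Tl⁺(aq)]) / [Co³⁺(aq)].
Solving for the unknown gives log [Tl⁺(aq)] = −1.413, so [Tl⁺(aq)] ≈ 0.039 M.

0.039 M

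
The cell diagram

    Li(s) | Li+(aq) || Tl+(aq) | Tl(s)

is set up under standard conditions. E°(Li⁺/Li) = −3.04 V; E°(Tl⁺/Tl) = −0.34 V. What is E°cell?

+2.70 V

By convention the left-hand electrode in cell notation is the anode (oxidation) and the right-hand electrode is the cathode (reduction).
E°cell = E°(right) − E°(left) = −0.34 − (−3.04) = +2.70 V.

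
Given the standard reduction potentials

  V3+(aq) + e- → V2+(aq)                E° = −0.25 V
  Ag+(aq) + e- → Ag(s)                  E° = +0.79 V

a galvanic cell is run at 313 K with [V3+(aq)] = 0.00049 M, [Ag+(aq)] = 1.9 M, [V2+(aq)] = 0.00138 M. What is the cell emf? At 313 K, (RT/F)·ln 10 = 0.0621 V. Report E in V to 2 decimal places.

Since E°(Ag⁺/Ag) > E°(V³⁺/V²⁺), Ag⁺/Ag serves as the cathode.
E°cell = +0.79 − (−0.25) = +1.04 V, with n = 1 electron transferred.
For the overall reaction Ag+(aq) + V2+(aq) → Ag(s) + V3+(aq), Q = [V3+(aq)] / ([Ag+(aq)]·[V2+(aq)]) = 0.187, giving log Q = −0.728.
E = E° − (0.0621/n)·log Q = +1.04 − (0.0621/1)(−0.728) = +1.09 V.

+1.09 V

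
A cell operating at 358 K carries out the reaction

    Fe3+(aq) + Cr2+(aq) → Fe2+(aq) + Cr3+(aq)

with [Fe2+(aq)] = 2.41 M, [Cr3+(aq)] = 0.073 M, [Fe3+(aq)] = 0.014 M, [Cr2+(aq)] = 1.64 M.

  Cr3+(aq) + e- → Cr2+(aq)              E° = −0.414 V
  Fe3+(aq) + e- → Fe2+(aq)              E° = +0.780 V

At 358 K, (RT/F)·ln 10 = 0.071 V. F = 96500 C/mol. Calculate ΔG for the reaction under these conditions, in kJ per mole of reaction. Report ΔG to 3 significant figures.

E°cell = +0.780 − (−0.414) = +1.194 V; the balanced reaction transfers n = 1 electron.
Q = ([Fe2+(aq)]·[Cr3+(aq)]) / ([Fe3+(aq)]·[Cr2+(aq)]) = 7.66, so log Q = 0.884 and E = +1.194 − (0.071/1)(0.884) = +1.1312 V.
Then ΔG = −nFE = −1 × 96500 × +1.1312 J/mol = −109 kJ/mol.

−109 kJ/mol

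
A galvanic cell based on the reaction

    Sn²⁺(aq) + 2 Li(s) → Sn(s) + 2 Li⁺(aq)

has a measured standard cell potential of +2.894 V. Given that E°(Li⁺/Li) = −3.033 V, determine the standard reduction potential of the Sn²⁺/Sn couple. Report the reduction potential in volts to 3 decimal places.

In the reaction as written the Sn²⁺/Sn couple is reduced (cathode) and Li⁺/Li is oxidized (anode), so E°cell = E°(Sn²⁺/Sn) − E°(Li⁺/Li).
E°(Sn²⁺/Sn) = E°cell + E°(anode) = +2.894 + (−3.033) = −0.139 V.

−0.139 V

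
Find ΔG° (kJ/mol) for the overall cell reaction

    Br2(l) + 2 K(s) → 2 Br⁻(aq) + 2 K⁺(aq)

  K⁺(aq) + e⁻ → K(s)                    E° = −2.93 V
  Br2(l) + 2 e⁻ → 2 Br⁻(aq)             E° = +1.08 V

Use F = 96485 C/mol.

−774 kJ/mol

In the reaction as written Br2(l) is reduced, so the Br₂/Br⁻ couple is the cathode and K⁺/K is the anode.
E°cell = +1.08 − (−2.93) = +4.01 V; balancing electrons gives n = 2.
ΔG° = −nFE°cell = −(2)(96485)(+4.01) J/mol = −774 kJ/mol.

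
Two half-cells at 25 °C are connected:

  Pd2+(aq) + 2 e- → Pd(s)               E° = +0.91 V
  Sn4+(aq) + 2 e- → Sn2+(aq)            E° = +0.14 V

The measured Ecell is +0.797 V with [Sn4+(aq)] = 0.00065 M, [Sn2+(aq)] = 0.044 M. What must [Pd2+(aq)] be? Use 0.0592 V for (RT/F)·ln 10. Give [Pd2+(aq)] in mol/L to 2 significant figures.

Pd²⁺/Pd is the cathode (higher E°); E°cell = +0.91 − (+0.14) = +0.77 V with n = 2.
Since E = E° − (0.0592/n)·log Q, log Q = n(E° − E)/0.0592 = −0.912.
For Pd2+(aq) + Sn2+(aq) → Pd(s) + Sn4+(aq), the reaction quotient is Q = [Sn4+(aq)] / ([Pd2+(aq)]·[Sn2+(aq)]).
Substituting the known concentrations and solving, log [Pd2+(aq)] = −0.919 and [Pd2+(aq)] = 0.12 M.

0.12 M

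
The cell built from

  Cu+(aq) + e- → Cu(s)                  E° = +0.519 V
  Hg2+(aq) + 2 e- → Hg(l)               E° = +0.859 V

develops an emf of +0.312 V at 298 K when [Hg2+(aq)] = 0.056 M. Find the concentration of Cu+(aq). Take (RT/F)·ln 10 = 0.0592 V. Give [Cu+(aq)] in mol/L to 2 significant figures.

0.70 M

Hg²⁺/Hg is the cathode (higher E°); E°cell = +0.859 − (+0.519) = +0.340 V with n = 2.
From the Nernst equation, log Q = n(E° − E)/0.0592 = 2·(+0.340 − (+0.312))/0.0592 = 0.946.
Balancing electrons gives Hg2+(aq) + 2 Cu(s) → Hg(l) + 2 Cu+(aq); thus Q = [Cu+(aq)]^2 / [Hg2+(aq)].
Solving for the unknown gives log [Cu+(aq)] = −0.153, so [Cu+(aq)] ≈ 0.70 M.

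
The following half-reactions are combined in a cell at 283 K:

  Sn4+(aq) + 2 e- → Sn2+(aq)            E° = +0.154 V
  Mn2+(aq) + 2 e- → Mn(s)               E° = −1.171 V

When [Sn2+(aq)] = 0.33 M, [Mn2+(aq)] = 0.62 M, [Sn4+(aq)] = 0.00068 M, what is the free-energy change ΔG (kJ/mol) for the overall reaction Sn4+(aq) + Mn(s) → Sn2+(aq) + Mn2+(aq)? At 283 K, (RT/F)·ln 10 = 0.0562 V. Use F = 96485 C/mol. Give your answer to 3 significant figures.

−242 kJ/mol

E°cell = +0.154 − (−1.171) = +1.325 V; the balanced reaction transfers n = 2 electrons.
Q = ([Sn2+(aq)]·[Mn2+(aq)]) / [Sn4+(aq)] = 301, so log Q = 2.478 and E = +1.325 − (0.0562/2)(2.478) = +1.2554 V.
Finally ΔG = −nFE = −(2)(96485 C/mol)(+1.2554 V) = −242 kJ/mol.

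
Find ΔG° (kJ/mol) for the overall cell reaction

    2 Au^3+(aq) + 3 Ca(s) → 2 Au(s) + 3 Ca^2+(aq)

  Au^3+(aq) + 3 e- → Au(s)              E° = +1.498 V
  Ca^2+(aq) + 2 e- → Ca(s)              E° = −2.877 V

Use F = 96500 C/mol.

−2533 kJ/mol

In the reaction as written Au^3+(aq) is reduced, so the Au³⁺/Au couple is the cathode and Ca²⁺/Ca is the anode.
E°cell = +1.498 − (−2.877) = +4.375 V; balancing electrons gives n = 6.
ΔG° = −nFE°cell = −(6)(96500)(+4.375) J/mol = −2533 kJ/mol.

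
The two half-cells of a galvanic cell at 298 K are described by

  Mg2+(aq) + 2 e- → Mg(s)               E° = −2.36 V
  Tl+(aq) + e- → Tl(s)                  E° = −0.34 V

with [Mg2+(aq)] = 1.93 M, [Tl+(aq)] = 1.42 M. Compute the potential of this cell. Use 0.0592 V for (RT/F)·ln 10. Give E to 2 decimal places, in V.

+2.02 V

The Tl⁺/Tl couple has the more positive E°, so it is the cathode; Mg²⁺/Mg is the anode.
E°cell = E°cat − E°an = −0.34 − (−2.36) = +2.02 V; n = 2.
Balancing gives 2 Tl+(aq) + Mg(s) → 2 Tl(s) + Mg2+(aq); hence Q = [Mg2+(aq)] / [Tl+(aq)]^2 = 0.957 (log Q = −0.019).
E = E° − (0.0592/n)·log Q = +2.02 − (0.0592/2)(−0.019) = +2.02 V.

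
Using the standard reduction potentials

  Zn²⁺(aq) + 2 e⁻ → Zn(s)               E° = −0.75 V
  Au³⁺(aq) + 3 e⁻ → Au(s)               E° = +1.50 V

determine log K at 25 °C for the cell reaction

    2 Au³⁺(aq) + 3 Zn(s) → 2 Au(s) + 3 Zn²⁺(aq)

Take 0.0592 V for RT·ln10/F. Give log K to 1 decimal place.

log K = 228.0

The Au³⁺/Au couple is reduced (cathode); E°cell = +1.50 − (−0.75) = +2.25 V with n = 6.
At equilibrium E = 0, so log K = nE°cell / 0.0592 = (6)(+2.25) / 0.0592 = 228.0.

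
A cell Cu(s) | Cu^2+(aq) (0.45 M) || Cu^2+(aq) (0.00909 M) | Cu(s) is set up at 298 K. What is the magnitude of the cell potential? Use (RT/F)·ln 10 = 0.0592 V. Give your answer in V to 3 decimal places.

For a concentration cell E°cell = 0, since both electrodes use the same couple.
The compartment with the higher Cu^2+(aq) concentration (0.45 M) acts as the cathode; ions are reduced there and produced at the dilute (0.00909 M) anode.
With n = 2, Ecell = −(0.0592/2)·log([dilute]/[conc]) = −(0.0592/2)·log(0.00909/0.45) = +0.050 V.

0.050 V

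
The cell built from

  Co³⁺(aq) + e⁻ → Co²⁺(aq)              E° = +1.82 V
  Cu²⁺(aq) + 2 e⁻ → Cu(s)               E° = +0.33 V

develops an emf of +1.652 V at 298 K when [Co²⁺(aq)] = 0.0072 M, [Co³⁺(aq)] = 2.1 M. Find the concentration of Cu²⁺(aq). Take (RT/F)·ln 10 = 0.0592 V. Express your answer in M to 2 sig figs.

0.29 M

The Co³⁺/Co²⁺ couple has the larger reduction potential, so it is the cathode: E°cell = +1.82 − (+0.33) = +1.49 V and n = 2.
Since E = E° − (0.0592/n)·log Q, log Q = n(E° − E)/0.0592 = −5.473.
For 2 Co³⁺(aq) + Cu(s) → 2 Co²⁺(aq) + Cu²⁺(aq), the reaction quotient is Q = ([Co²⁺(aq)]^2·[Cu²⁺(aq)]) / [Co³⁺(aq)]^2.
Substituting the known concentrations and solving, log [Cu²⁺(aq)] = −0.543 and [Cu²⁺(aq)] = 0.29 M.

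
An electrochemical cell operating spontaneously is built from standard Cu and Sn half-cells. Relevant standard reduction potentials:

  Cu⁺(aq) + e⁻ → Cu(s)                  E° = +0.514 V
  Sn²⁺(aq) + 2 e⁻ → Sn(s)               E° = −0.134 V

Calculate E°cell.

Of the two couples in this cell, the one with the more positive reduction potential is reduced at the cathode: here that is Cu⁺/Cu (+0.514 V); Sn²⁺/Sn (−0.134 V) is the anode.
E°cell = E°(cathode) − E°(anode) = +0.514 − (−0.134) = +0.648 V.

+0.648 V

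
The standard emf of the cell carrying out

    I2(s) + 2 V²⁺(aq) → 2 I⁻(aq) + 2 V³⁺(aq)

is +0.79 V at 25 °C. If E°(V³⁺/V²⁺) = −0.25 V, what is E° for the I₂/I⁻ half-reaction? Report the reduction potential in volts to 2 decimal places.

+0.54 V

In the reaction as written the I₂/I⁻ couple is reduced (cathode) and V³⁺/V²⁺ is oxidized (anode), so E°cell = E°(I₂/I⁻) − E°(V³⁺/V²⁺).
E°(I₂/I⁻) = E°cell + E°(anode) = +0.79 + (−0.25) = +0.54 V.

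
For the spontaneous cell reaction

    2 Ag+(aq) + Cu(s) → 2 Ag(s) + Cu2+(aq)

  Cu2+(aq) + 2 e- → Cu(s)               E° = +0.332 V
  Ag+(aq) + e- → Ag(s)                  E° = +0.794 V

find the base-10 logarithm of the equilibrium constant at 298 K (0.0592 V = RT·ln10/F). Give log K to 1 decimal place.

The Ag⁺/Ag couple is reduced (cathode); E°cell = +0.794 − (+0.332) = +0.462 V with n = 2.
At equilibrium E = 0, so log K = nE°cell / 0.0592 = (2)(+0.462) / 0.0592 = 15.6.

log K = 15.6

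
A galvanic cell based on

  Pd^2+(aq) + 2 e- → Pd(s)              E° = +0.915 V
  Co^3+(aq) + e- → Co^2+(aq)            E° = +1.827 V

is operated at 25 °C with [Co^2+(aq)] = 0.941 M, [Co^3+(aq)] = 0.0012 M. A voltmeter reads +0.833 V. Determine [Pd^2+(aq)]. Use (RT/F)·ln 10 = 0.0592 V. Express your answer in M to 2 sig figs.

0.00076 M

With Co³⁺/Co²⁺ at the cathode and Pd²⁺/Pd at the anode, E°cell = +1.827 − (+0.915) = +0.912 V (n = 2).
From the Nernst equation, log Q = n(E° − E)/0.0592 = 2·(+0.912 − (+0.833))/0.0592 = 2.669.
Balancing electrons gives 2 Co^3+(aq) + Pd(s) → 2 Co^2+(aq) + Pd^2+(aq); thus Q = ([Co^2+(aq)]^2·[Pd^2+(aq)]) / [Co^3+(aq)]^2.
Solving for the unknown gives log [Pd^2+(aq)] = −3.120, so [Pd^2+(aq)] ≈ 0.00076 M.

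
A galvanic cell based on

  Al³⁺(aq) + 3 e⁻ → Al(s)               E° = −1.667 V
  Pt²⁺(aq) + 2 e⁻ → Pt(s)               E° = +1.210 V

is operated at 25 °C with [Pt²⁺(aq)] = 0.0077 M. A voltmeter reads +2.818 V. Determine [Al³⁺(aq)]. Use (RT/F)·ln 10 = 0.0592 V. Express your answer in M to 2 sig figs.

0.66 M

With Pt²⁺/Pt at the cathode and Al³⁺/Al at the anode, E°cell = +1.210 − (−1.667) = +2.877 V (n = 6).
Rearranging E = E° − (0.0592/n)·log Q gives log Q = 6(+2.877 − (+2.818))/0.0592 = 5.980.
Balancing electrons gives 3 Pt²⁺(aq) + 2 Al(s) → 3 Pt(s) + 2 Al³⁺(aq); thus Q = [Al³⁺(aq)]^2 / [Pt²⁺(aq)]^3.
Solving for the unknown gives log [Al³⁺(aq)] = −0.180, so [Al³⁺(aq)] ≈ 0.66 M.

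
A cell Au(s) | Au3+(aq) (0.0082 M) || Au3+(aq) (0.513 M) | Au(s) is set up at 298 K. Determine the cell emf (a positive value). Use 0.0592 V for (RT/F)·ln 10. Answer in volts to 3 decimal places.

0.035 V

For a concentration cell E°cell = 0, since both electrodes use the same couple.
The compartment with the higher Au3+(aq) concentration (0.513 M) acts as the cathode; ions are reduced there and produced at the dilute (0.0082 M) anode.
With n = 3, Ecell = −(0.0592/3)·log([dilute]/[conc]) = −(0.0592/3)·log(0.0082/0.513) = +0.035 V.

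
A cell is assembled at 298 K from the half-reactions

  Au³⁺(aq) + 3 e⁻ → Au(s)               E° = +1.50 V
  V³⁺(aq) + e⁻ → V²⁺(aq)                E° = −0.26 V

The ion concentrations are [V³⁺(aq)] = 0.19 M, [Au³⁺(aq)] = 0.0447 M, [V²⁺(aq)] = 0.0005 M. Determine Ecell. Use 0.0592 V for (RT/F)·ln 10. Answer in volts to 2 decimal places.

The Au³⁺/Au couple has the more positive E°, so it is the cathode; V³⁺/V²⁺ is the anode.
E°cell = E°cat − E°an = +1.50 − (−0.26) = +1.76 V; n = 3.
The balanced reaction is Au³⁺(aq) + 3 V²⁺(aq) → Au(s) + 3 V³⁺(aq), so Q = [V³⁺(aq)]^3 / ([Au³⁺(aq)]·[V²⁺(aq)]^3) = 1.23×10^9 and log Q = 9.089.
By the Nernst equation, E = +1.76 − (0.0592/3)·(9.089) = +1.58 V.

+1.58 V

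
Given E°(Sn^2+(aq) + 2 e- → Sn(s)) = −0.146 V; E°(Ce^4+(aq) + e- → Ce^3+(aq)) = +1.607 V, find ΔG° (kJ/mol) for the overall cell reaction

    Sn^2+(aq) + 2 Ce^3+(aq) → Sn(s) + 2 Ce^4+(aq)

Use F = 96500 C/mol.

In the reaction as written Sn^2+(aq) is reduced, so the Sn²⁺/Sn couple is the cathode and Ce⁴⁺/Ce³⁺ is the anode.
E°cell = −0.146 − (+1.607) = −1.753 V; balancing electrons gives n = 2.
ΔG° = −nFE°cell = −(2)(96500)(−1.753) J/mol = +338 kJ/mol.

+338 kJ/mol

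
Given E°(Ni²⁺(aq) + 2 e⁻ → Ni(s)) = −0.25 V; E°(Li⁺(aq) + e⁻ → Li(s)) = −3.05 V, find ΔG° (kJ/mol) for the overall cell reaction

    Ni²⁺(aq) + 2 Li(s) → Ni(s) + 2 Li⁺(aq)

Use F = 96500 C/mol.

In the reaction as written Ni²⁺(aq) is reduced, so the Ni²⁺/Ni couple is the cathode and Li⁺/Li is the anode.
E°cell = −0.25 − (−3.05) = +2.80 V; balancing electrons gives n = 2.
ΔG° = −nFE°cell = −(2)(96500)(+2.80) J/mol = −540 kJ/mol.

−540 kJ/mol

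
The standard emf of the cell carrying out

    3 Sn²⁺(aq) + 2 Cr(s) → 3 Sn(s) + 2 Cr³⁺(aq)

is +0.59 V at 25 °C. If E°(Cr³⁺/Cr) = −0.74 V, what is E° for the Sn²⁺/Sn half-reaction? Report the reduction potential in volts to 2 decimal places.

In the reaction as written the Sn²⁺/Sn couple is reduced (cathode) and Cr³⁺/Cr is oxidized (anode), so E°cell = E°(Sn²⁺/Sn) − E°(Cr³⁺/Cr).
E°(Sn²⁺/Sn) = E°cell + E°(anode) = +0.59 + (−0.74) = −0.15 V.

−0.15 V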